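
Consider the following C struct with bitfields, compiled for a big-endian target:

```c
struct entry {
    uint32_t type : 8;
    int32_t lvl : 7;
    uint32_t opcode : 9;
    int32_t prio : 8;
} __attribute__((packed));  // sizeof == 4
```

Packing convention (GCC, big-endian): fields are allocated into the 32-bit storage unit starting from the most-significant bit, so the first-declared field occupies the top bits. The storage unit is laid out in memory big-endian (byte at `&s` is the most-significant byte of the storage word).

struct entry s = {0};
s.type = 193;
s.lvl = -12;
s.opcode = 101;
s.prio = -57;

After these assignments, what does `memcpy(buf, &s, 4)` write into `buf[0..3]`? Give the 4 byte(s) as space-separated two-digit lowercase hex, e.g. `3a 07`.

c1 e8 65 c7

type:8 = 193 → 0xc1 << 24 → word 0xc1000000
lvl:7 = -12 → 0x74 << 17 → word 0xc1e80000
opcode:9 = 101 → 0x65 << 8 → word 0xc1e86500
prio:8 = -57 → 0xc7 << 0 → word 0xc1e865c7
word = 0xc1e865c7 → big-endian bytes:
  [0]=0xc1  [1]=0xe8  [2]=0x65  [3]=0xc7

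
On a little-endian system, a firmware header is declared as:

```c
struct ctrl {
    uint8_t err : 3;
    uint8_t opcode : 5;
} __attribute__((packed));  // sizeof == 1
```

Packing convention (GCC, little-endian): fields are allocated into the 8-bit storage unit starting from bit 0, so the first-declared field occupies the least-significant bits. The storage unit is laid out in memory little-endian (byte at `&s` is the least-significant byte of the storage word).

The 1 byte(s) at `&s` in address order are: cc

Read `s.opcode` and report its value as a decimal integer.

25

[0]=0xcc (little-endian) → word 0xcc
err:3 @ bit 0 → (0xcc>>0)&0x7 = 0x4
opcode:5 @ bit 3 → (0xcc>>3)&0x1f = 0x19  ←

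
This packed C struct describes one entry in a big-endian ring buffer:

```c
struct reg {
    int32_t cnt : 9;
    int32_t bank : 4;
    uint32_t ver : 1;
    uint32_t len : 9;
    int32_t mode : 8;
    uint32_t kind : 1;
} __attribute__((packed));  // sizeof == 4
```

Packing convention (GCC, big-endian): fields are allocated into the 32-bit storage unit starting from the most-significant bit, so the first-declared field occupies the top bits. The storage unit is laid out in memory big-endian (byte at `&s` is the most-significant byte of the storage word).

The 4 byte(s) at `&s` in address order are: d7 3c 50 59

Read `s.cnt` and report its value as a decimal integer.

[0]=0xd7 [1]=0x3c [2]=0x50 [3]=0x59 (big-endian) → word 0xd73c5059
cnt [23+:9] = (word>>23) & 0x1ff = 430  ←
bank [19+:4] = (word>>19) & 0xf = 7
ver [18+:1] = (word>>18) & 0x1 = 1
len [9+:9] = (word>>9) & 0x1ff = 40
mode [1+:8] = (word>>1) & 0xff = 44
kind [0+:1] = (word>>0) & 0x1 = 1
cnt signed 9b, MSB=1: 430 - 512 = -82

-82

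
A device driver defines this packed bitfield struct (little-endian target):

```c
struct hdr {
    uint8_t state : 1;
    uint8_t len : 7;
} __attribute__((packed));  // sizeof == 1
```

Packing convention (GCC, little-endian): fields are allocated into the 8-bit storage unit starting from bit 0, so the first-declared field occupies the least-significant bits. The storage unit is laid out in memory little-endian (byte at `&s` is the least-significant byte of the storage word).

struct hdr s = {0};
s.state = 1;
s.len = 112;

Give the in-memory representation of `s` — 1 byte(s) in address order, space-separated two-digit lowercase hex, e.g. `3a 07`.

state (1b) val=1 bits=0x1 at bit 0: 0x01
len (7b) val=112 bits=0x70 at bit 1: 0xe1
word = 0xe1 → little-endian bytes:
  [0]=0xe1

e1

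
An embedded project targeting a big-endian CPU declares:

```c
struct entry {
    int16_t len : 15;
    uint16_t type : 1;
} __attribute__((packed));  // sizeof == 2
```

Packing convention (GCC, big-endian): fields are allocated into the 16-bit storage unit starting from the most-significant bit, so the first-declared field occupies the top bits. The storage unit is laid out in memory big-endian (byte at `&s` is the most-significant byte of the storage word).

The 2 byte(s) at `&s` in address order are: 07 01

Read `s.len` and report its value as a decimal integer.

896

[0]=0x07 [1]=0x01 (big-endian) → word 0x0701
len:15 @ bit 1 → (0x0701>>1)&0x7fff = 0x380  ←
type:1 @ bit 0 → (0x0701>>0)&0x1 = 0x1
len signed 15b, MSB=0: value = 896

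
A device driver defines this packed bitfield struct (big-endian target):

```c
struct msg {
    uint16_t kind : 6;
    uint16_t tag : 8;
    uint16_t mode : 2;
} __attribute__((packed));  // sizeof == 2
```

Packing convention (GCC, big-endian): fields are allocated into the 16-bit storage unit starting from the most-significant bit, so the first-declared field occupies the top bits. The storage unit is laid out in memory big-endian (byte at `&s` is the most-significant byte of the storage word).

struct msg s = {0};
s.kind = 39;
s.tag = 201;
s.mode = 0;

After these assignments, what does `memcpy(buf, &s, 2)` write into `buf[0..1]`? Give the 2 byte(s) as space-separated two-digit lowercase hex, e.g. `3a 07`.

9f 24

kind:6 = 39 → 0x27 << 10 → word 0x9c00
tag:8 = 201 → 0xc9 << 2 → word 0x9f24
mode:2 = 0 → 0x0 << 0 → word 0x9f24
word = 0x9f24 → big-endian bytes:
  [0]=0x9f  [1]=0x24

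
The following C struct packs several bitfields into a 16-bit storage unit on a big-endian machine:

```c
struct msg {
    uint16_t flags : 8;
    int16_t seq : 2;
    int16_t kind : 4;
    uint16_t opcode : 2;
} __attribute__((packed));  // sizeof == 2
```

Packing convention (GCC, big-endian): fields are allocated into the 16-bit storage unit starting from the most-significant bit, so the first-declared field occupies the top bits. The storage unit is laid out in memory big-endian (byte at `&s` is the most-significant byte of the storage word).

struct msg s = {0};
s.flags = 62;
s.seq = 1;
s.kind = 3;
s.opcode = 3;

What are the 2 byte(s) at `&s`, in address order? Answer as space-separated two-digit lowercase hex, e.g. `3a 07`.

3e 4f

flags (8b) val=62 bits=0x3e at bit 8: 0x3e00
seq (2b) val=1 bits=0x1 at bit 6: 0x3e40
kind (4b) val=3 bits=0x3 at bit 2: 0x3e4c
opcode (2b) val=3 bits=0x3 at bit 0: 0x3e4f
word = 0x3e4f → big-endian bytes:
  [0]=0x3e  [1]=0x4f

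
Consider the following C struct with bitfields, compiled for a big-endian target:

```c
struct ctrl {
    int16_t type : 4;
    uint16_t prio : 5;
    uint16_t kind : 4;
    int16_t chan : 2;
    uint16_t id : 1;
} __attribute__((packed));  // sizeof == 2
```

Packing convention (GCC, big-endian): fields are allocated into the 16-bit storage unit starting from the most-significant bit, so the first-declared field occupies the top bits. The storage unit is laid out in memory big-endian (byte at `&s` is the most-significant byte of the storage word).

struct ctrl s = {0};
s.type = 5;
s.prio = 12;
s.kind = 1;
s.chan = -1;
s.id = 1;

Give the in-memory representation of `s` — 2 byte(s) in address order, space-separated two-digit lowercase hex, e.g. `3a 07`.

type:4 = 5 → 0x5 << 12 → word 0x5000
prio:5 = 12 → 0xc << 7 → word 0x5600
kind:4 = 1 → 0x1 << 3 → word 0x5608
chan:2 = -1 → 0x3 << 1 → word 0x560e
id:1 = 1 → 0x1 << 0 → word 0x560f
word = 0x560f → big-endian bytes:
  [0]=0x56  [1]=0x0f

56 0f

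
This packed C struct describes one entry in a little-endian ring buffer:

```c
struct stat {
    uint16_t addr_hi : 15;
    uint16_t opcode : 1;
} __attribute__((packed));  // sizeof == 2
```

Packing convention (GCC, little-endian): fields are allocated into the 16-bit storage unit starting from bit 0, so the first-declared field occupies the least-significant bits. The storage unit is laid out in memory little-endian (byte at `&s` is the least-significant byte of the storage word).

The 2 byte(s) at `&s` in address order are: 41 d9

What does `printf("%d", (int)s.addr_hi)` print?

22849

[0]=0x41 [1]=0xd9 (little-endian) → word 0xd941
addr_hi [0+:15] = (word>>0) & 0x7fff = 22849  ←
opcode [15+:1] = (word>>15) & 0x1 = 1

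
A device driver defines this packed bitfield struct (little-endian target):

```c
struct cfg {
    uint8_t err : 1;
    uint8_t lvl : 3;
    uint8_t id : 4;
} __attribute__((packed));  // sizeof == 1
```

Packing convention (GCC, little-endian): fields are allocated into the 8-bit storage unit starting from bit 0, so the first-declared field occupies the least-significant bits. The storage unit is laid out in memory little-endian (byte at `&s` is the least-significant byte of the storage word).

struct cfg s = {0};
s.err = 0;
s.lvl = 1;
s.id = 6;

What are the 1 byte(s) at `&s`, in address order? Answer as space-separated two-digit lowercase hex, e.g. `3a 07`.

62

err:1 = 0 → 0x0 << 0 → word 0x00
lvl:3 = 1 → 0x1 << 1 → word 0x02
id:4 = 6 → 0x6 << 4 → word 0x62
word = 0x62 → little-endian bytes:
  [0]=0x62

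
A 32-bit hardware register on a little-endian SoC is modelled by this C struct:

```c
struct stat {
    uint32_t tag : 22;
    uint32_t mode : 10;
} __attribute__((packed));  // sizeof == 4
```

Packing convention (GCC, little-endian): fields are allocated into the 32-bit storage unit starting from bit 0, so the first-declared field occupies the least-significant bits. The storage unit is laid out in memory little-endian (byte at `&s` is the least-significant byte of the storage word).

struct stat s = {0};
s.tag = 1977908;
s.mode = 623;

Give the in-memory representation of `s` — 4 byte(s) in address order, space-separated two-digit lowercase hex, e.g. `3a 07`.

tag (22b) val=1977908 bits=0x1e2e34 at bit 0: 0x001e2e34
mode (10b) val=623 bits=0x26f at bit 22: 0x9bde2e34
word = 0x9bde2e34 → little-endian bytes:
  [0]=0x34  [1]=0x2e  [2]=0xde  [3]=0x9b

34 2e de 9b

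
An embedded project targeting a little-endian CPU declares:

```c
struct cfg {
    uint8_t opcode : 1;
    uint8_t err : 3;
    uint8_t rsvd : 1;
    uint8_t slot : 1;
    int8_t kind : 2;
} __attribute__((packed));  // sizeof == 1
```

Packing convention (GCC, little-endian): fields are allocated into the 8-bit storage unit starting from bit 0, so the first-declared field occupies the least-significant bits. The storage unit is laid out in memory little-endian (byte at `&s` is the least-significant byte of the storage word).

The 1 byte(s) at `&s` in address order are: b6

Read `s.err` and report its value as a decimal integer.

[0]=0xb6 (little-endian) → word 0xb6
opcode [0+:1] = (word>>0) & 0x1 = 0
err [1+:3] = (word>>1) & 0x7 = 3  ←
rsvd [4+:1] = (word>>4) & 0x1 = 1
slot [5+:1] = (word>>5) & 0x1 = 1
kind [6+:2] = (word>>6) & 0x3 = 2

3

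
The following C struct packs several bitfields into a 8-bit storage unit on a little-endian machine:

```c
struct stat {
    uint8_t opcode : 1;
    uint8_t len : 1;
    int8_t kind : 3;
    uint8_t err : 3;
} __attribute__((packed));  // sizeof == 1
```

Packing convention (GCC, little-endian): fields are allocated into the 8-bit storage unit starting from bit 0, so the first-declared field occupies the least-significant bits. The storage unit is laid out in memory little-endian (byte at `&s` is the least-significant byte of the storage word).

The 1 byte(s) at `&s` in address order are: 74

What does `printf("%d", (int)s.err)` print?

3

[0]=0x74 (little-endian) → word 0x74
opcode:1 @ bit 0 → (0x74>>0)&0x1 = 0x0
len:1 @ bit 1 → (0x74>>1)&0x1 = 0x0
kind:3 @ bit 2 → (0x74>>2)&0x7 = 0x5
err:3 @ bit 5 → (0x74>>5)&0x7 = 0x3  ←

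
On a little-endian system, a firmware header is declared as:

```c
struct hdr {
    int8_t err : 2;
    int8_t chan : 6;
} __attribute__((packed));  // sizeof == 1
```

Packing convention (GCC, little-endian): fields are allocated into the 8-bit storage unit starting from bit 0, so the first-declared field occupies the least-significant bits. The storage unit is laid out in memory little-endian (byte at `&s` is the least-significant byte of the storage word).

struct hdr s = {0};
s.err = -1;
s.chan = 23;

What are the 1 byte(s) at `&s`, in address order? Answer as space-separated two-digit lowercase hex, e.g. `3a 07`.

5f

[0+:2] err=-1 & 0x3 = 0x3; word=0x03
[2+:6] chan=23 & 0x3f = 0x17; word=0x5f
word = 0x5f → little-endian bytes:
  [0]=0x5f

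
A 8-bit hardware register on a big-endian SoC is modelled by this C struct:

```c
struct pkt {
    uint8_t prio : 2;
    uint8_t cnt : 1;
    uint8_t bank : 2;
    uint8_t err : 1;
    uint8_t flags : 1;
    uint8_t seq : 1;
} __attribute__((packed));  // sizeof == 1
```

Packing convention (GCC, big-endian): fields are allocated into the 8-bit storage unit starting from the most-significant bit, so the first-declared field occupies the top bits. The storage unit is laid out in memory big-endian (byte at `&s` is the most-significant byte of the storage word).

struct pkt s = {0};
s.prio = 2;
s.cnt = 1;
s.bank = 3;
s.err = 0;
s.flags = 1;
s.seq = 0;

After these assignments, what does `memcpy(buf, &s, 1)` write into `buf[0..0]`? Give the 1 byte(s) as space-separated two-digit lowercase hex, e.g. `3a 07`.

ba

prio (2b) val=2 bits=0x2 at bit 6: 0x80
cnt (1b) val=1 bits=0x1 at bit 5: 0xa0
bank (2b) val=3 bits=0x3 at bit 3: 0xb8
err (1b) val=0 bits=0x0 at bit 2: 0xb8
flags (1b) val=1 bits=0x1 at bit 1: 0xba
seq (1b) val=0 bits=0x0 at bit 0: 0xba
word = 0xba → big-endian bytes:
  [0]=0xba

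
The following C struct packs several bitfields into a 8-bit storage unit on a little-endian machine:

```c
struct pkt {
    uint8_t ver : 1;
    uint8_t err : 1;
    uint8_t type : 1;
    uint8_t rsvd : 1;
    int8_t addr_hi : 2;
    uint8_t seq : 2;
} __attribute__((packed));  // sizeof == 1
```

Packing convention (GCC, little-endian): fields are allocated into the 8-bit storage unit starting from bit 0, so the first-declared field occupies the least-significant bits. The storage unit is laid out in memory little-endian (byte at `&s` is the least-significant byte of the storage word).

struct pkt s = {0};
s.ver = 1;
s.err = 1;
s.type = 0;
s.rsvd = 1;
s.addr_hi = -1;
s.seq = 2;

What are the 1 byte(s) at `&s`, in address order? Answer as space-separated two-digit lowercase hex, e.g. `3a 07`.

bb

ver:1 = 1 → 0x1 << 0 → word 0x01
err:1 = 1 → 0x1 << 1 → word 0x03
type:1 = 0 → 0x0 << 2 → word 0x03
rsvd:1 = 1 → 0x1 << 3 → word 0x0b
addr_hi:2 = -1 → 0x3 << 4 → word 0x3b
seq:2 = 2 → 0x2 << 6 → word 0xbb
word = 0xbb → little-endian bytes:
  [0]=0xbb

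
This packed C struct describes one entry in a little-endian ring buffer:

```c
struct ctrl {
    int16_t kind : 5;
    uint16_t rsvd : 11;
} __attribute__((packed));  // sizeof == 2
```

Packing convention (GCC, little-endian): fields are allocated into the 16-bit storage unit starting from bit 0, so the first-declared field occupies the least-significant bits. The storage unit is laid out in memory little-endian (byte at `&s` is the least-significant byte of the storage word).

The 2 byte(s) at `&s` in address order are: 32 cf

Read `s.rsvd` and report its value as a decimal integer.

[0]=0x32 [1]=0xcf (little-endian) → word 0xcf32
kind:5 @ bit 0 → (0xcf32>>0)&0x1f = 0x12
rsvd:11 @ bit 5 → (0xcf32>>5)&0x7ff = 0x679  ←

1657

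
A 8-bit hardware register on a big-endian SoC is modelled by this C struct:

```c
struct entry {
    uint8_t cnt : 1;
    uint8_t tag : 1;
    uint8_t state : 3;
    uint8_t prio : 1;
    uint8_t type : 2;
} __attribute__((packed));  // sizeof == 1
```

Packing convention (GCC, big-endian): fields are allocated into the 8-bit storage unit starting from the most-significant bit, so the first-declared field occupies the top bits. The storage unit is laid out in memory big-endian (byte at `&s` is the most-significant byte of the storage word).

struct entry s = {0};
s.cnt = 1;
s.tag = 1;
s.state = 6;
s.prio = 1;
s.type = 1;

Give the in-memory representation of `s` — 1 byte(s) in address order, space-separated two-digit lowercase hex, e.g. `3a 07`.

cnt:1 = 1 → 0x1 << 7 → word 0x80
tag:1 = 1 → 0x1 << 6 → word 0xc0
state:3 = 6 → 0x6 << 3 → word 0xf0
prio:1 = 1 → 0x1 << 2 → word 0xf4
type:2 = 1 → 0x1 << 0 → word 0xf5
word = 0xf5 → big-endian bytes:
  [0]=0xf5

f5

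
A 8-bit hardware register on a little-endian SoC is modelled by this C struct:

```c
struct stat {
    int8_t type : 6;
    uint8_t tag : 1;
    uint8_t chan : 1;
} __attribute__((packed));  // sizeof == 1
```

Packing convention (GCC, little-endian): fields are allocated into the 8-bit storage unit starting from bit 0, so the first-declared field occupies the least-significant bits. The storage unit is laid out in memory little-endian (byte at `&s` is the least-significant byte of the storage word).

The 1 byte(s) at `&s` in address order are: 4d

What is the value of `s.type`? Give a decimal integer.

13

[0]=0x4d (little-endian) → word 0x4d
type [0+:6] = (word>>0) & 0x3f = 13  ←
tag [6+:1] = (word>>6) & 0x1 = 1
chan [7+:1] = (word>>7) & 0x1 = 0
type signed 6b, MSB=0: value = 13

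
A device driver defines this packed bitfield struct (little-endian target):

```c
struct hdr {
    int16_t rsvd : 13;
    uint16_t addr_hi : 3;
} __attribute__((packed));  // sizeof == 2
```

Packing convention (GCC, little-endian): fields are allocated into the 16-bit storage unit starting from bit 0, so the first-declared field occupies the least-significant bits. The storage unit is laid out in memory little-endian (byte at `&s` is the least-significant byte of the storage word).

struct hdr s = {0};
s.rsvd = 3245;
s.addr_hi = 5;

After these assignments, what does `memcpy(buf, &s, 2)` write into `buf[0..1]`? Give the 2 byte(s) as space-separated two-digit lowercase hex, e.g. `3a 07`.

[0+:13] rsvd=3245 & 0x1fff = 0xcad; word=0x0cad
[13+:3] addr_hi=5 & 0x7 = 0x5; word=0xacad
word = 0xacad → little-endian bytes:
  [0]=0xad  [1]=0xac

ad ac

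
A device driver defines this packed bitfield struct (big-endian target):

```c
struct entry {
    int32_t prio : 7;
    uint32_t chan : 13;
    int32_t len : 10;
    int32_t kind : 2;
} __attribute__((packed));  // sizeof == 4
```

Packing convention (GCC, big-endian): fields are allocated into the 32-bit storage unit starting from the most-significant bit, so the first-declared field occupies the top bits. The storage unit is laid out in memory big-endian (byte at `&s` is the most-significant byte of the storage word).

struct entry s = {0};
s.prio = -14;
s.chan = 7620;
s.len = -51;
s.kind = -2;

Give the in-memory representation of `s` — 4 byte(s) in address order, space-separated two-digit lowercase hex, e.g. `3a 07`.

prio (7b) val=-14 bits=0x72 at bit 25: 0xe4000000
chan (13b) val=7620 bits=0x1dc4 at bit 12: 0xe5dc4000
len (10b) val=-51 bits=0x3cd at bit 2: 0xe5dc4f34
kind (2b) val=-2 bits=0x2 at bit 0: 0xe5dc4f36
word = 0xe5dc4f36 → big-endian bytes:
  [0]=0xe5  [1]=0xdc  [2]=0x4f  [3]=0x36

e5 dc 4f 36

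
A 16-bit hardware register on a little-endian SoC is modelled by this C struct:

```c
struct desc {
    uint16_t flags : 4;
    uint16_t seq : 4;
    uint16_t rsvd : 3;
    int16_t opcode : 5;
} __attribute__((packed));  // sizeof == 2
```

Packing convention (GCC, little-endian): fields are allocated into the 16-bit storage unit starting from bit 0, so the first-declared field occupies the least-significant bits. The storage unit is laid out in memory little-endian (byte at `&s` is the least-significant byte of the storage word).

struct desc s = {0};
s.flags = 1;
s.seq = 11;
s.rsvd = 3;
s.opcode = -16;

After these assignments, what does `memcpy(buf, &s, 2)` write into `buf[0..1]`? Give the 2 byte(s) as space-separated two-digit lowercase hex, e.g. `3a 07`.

flags (4b) val=1 bits=0x1 at bit 0: 0x0001
seq (4b) val=11 bits=0xb at bit 4: 0x00b1
rsvd (3b) val=3 bits=0x3 at bit 8: 0x03b1
opcode (5b) val=-16 bits=0x10 at bit 11: 0x83b1
word = 0x83b1 → little-endian bytes:
  [0]=0xb1  [1]=0x83

b1 83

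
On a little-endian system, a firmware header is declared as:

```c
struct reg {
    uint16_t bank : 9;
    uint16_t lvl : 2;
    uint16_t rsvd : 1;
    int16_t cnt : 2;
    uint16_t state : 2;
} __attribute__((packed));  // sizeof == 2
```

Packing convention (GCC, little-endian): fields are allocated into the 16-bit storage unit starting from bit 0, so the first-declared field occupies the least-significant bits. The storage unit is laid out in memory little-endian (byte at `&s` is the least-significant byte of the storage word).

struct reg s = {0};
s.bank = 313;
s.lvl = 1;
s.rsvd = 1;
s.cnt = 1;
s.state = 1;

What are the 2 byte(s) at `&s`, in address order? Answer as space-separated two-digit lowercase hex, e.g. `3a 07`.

bank (9b) val=313 bits=0x139 at bit 0: 0x0139
lvl (2b) val=1 bits=0x1 at bit 9: 0x0339
rsvd (1b) val=1 bits=0x1 at bit 11: 0x0b39
cnt (2b) val=1 bits=0x1 at bit 12: 0x1b39
state (2b) val=1 bits=0x1 at bit 14: 0x5b39
word = 0x5b39 → little-endian bytes:
  [0]=0x39  [1]=0x5b

39 5b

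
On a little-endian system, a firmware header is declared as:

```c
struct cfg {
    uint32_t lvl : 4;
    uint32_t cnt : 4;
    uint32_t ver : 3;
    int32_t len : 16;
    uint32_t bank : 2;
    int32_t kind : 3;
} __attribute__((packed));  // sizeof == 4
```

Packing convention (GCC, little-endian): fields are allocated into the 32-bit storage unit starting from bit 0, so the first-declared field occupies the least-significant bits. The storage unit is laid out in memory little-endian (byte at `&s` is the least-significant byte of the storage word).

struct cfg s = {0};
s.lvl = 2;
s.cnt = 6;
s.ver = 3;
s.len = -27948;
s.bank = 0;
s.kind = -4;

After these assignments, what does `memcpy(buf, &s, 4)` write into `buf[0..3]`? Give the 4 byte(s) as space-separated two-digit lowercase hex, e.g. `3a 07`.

[0+:4] lvl=2 & 0xf = 0x2; word=0x00000002
[4+:4] cnt=6 & 0xf = 0x6; word=0x00000062
[8+:3] ver=3 & 0x7 = 0x3; word=0x00000362
[11+:16] len=-27948 & 0xffff = 0x92d4; word=0x0496a362
[27+:2] bank=0 & 0x3 = 0x0; word=0x0496a362
[29+:3] kind=-4 & 0x7 = 0x4; word=0x8496a362
word = 0x8496a362 → little-endian bytes:
  [0]=0x62  [1]=0xa3  [2]=0x96  [3]=0x84

62 a3 96 84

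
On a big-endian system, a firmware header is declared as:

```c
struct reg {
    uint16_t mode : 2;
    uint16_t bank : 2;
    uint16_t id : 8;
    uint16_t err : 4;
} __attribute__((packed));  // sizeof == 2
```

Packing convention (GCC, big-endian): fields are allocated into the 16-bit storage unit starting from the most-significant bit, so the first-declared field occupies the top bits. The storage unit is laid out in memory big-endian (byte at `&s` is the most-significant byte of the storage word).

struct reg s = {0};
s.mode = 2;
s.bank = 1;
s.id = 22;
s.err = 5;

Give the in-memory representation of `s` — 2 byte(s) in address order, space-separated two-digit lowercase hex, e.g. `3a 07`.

mode (2b) val=2 bits=0x2 at bit 14: 0x8000
bank (2b) val=1 bits=0x1 at bit 12: 0x9000
id (8b) val=22 bits=0x16 at bit 4: 0x9160
err (4b) val=5 bits=0x5 at bit 0: 0x9165
word = 0x9165 → big-endian bytes:
  [0]=0x91  [1]=0x65

91 65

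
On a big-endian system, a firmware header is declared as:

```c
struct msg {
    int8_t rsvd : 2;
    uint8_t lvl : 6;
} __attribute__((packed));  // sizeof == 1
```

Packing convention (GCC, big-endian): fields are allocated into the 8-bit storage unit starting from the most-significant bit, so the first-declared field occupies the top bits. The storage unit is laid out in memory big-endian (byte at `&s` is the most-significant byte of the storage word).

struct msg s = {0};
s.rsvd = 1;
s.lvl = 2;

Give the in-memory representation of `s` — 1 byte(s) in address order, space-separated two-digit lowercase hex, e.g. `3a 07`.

rsvd:2 = 1 → 0x1 << 6 → word 0x40
lvl:6 = 2 → 0x2 << 0 → word 0x42
word = 0x42 → big-endian bytes:
  [0]=0x42

42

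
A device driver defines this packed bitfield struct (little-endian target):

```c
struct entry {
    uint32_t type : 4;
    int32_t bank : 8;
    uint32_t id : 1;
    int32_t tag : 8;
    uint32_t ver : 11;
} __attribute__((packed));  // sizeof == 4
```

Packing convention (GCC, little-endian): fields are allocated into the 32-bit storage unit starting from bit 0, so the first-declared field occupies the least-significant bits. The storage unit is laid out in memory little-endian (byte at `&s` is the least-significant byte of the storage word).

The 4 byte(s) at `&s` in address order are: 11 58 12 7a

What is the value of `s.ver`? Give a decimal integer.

976

[0]=0x11 [1]=0x58 [2]=0x12 [3]=0x7a (little-endian) → word 0x7a125811
type [0+:4] = (word>>0) & 0xf = 1
bank [4+:8] = (word>>4) & 0xff = 129
id [12+:1] = (word>>12) & 0x1 = 1
tag [13+:8] = (word>>13) & 0xff = 146
ver [21+:11] = (word>>21) & 0x7ff = 976  ←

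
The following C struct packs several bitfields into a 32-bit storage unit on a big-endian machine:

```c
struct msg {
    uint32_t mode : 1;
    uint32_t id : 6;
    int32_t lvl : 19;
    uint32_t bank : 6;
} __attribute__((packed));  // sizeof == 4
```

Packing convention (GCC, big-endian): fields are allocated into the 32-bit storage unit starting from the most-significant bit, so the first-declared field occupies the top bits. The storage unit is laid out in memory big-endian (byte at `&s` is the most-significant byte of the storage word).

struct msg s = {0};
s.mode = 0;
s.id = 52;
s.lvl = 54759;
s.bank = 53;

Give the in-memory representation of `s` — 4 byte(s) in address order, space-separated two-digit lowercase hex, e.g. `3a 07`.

68 35 79 f5

mode (1b) val=0 bits=0x0 at bit 31: 0x00000000
id (6b) val=52 bits=0x34 at bit 25: 0x68000000
lvl (19b) val=54759 bits=0xd5e7 at bit 6: 0x683579c0
bank (6b) val=53 bits=0x35 at bit 0: 0x683579f5
word = 0x683579f5 → big-endian bytes:
  [0]=0x68  [1]=0x35  [2]=0x79  [3]=0xf5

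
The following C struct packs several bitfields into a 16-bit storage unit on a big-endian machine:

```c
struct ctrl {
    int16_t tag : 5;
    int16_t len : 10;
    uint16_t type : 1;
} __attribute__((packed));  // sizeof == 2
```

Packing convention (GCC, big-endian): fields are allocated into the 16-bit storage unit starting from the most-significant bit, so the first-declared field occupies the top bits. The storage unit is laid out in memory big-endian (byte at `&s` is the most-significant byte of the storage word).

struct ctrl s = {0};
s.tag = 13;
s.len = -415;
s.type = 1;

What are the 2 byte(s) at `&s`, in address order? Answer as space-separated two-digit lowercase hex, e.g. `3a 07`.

6c c3

[11+:5] tag=13 & 0x1f = 0xd; word=0x6800
[1+:10] len=-415 & 0x3ff = 0x261; word=0x6cc2
[0+:1] type=1 & 0x1 = 0x1; word=0x6cc3
word = 0x6cc3 → big-endian bytes:
  [0]=0x6c  [1]=0xc3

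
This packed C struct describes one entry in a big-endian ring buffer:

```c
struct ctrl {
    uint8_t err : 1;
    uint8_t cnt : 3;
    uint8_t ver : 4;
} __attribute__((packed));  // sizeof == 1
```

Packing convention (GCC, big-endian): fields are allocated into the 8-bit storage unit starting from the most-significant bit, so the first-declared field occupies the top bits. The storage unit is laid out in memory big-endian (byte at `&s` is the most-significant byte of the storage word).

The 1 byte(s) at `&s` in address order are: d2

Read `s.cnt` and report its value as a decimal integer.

[0]=0xd2 (big-endian) → word 0xd2
err [7+:1] = (word>>7) & 0x1 = 1
cnt [4+:3] = (word>>4) & 0x7 = 5  ←
ver [0+:4] = (word>>0) & 0xf = 2

5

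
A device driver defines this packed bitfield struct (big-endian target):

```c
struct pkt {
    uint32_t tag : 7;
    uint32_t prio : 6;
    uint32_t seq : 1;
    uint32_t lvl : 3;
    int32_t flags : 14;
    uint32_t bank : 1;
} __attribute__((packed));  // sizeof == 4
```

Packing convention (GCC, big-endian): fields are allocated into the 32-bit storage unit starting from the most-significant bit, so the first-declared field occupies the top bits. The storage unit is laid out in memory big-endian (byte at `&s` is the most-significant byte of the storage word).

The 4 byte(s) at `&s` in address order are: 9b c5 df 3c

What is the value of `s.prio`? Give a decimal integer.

[0]=0x9b [1]=0xc5 [2]=0xdf [3]=0x3c (big-endian) → word 0x9bc5df3c
tag [25+:7] = (word>>25) & 0x7f = 77
prio [19+:6] = (word>>19) & 0x3f = 56  ←
seq [18+:1] = (word>>18) & 0x1 = 1
lvl [15+:3] = (word>>15) & 0x7 = 3
flags [1+:14] = (word>>1) & 0x3fff = 12190
bank [0+:1] = (word>>0) & 0x1 = 0

56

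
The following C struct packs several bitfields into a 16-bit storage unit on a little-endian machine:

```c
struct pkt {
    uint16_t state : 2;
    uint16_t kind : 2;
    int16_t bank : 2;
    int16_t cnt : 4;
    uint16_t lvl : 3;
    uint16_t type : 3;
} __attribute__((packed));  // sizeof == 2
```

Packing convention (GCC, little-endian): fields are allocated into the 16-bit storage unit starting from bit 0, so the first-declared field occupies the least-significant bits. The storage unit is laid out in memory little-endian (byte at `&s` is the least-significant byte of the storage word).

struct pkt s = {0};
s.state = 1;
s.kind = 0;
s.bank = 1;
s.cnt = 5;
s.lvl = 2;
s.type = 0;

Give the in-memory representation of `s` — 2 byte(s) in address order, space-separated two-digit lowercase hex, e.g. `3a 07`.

51 09

state (2b) val=1 bits=0x1 at bit 0: 0x0001
kind (2b) val=0 bits=0x0 at bit 2: 0x0001
bank (2b) val=1 bits=0x1 at bit 4: 0x0011
cnt (4b) val=5 bits=0x5 at bit 6: 0x0151
lvl (3b) val=2 bits=0x2 at bit 10: 0x0951
type (3b) val=0 bits=0x0 at bit 13: 0x0951
word = 0x0951 → little-endian bytes:
  [0]=0x51  [1]=0x09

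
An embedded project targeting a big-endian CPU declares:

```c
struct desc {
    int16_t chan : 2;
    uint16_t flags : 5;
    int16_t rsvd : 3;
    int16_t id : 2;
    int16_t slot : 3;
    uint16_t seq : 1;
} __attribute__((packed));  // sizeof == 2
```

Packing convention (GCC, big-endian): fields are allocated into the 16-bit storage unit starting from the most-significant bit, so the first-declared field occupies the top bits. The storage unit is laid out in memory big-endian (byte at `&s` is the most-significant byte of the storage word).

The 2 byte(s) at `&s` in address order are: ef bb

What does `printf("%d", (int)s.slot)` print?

[0]=0xef [1]=0xbb (big-endian) → word 0xefbb
chan [14+:2] = (word>>14) & 0x3 = 3
flags [9+:5] = (word>>9) & 0x1f = 23
rsvd [6+:3] = (word>>6) & 0x7 = 6
id [4+:2] = (word>>4) & 0x3 = 3
slot [1+:3] = (word>>1) & 0x7 = 5  ←
seq [0+:1] = (word>>0) & 0x1 = 1
slot signed 3b, MSB=1: 5 - 8 = -3

-3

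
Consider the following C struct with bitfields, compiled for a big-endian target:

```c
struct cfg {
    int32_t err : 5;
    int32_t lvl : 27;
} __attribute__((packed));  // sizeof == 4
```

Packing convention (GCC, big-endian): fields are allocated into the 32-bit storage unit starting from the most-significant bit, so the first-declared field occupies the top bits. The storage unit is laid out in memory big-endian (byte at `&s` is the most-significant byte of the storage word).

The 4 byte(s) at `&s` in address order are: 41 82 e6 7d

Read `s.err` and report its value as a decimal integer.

8

[0]=0x41 [1]=0x82 [2]=0xe6 [3]=0x7d (big-endian) → word 0x4182e67d
err [27+:5] = (word>>27) & 0x1f = 8  ←
lvl [0+:27] = (word>>0) & 0x7ffffff = 25355901
err signed 5b, MSB=0: value = 8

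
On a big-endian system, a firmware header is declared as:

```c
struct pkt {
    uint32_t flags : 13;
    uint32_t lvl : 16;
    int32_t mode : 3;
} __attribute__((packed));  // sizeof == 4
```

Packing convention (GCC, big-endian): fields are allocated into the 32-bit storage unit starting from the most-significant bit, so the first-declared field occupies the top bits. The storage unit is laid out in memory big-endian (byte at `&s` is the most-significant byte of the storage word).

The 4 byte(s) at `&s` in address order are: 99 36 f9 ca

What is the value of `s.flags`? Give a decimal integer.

[0]=0x99 [1]=0x36 [2]=0xf9 [3]=0xca (big-endian) → word 0x9936f9ca
flags:13 @ bit 19 → (0x9936f9ca>>19)&0x1fff = 0x1326  ←
lvl:16 @ bit 3 → (0x9936f9ca>>3)&0xffff = 0xdf39
mode:3 @ bit 0 → (0x9936f9ca>>0)&0x7 = 0x2

4902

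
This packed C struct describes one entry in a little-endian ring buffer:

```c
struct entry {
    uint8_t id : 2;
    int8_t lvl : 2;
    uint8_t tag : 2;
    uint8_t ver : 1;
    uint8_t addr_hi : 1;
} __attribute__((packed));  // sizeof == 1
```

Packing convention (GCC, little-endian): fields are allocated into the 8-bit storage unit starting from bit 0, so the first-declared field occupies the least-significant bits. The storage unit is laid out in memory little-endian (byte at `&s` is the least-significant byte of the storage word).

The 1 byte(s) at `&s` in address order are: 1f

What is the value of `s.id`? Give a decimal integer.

[0]=0x1f (little-endian) → word 0x1f
id [0+:2] = (word>>0) & 0x3 = 3  ←
lvl [2+:2] = (word>>2) & 0x3 = 3
tag [4+:2] = (word>>4) & 0x3 = 1
ver [6+:1] = (word>>6) & 0x1 = 0
addr_hi [7+:1] = (word>>7) & 0x1 = 0

3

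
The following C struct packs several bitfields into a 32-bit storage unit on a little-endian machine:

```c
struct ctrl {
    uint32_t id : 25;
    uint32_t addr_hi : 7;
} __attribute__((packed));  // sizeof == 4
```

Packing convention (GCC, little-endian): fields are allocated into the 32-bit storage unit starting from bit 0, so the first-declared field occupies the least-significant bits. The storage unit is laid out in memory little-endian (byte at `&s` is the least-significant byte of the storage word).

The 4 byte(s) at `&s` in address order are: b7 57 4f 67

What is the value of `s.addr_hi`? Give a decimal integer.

[0]=0xb7 [1]=0x57 [2]=0x4f [3]=0x67 (little-endian) → word 0x674f57b7
id [0+:25] = (word>>0) & 0x1ffffff = 21977015
addr_hi [25+:7] = (word>>25) & 0x7f = 51  ←

51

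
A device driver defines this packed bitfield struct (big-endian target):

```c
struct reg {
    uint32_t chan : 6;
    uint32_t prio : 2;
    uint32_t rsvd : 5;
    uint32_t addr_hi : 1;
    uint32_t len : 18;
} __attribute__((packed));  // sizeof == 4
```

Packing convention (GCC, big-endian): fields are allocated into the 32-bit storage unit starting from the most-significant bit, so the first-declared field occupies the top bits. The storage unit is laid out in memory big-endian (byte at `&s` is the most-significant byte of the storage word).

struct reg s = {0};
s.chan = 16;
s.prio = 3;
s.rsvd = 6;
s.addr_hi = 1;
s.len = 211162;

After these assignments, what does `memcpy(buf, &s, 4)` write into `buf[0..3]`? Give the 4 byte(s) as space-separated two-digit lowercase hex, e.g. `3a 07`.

chan (6b) val=16 bits=0x10 at bit 26: 0x40000000
prio (2b) val=3 bits=0x3 at bit 24: 0x43000000
rsvd (5b) val=6 bits=0x6 at bit 19: 0x43300000
addr_hi (1b) val=1 bits=0x1 at bit 18: 0x43340000
len (18b) val=211162 bits=0x338da at bit 0: 0x433738da
word = 0x433738da → big-endian bytes:
  [0]=0x43  [1]=0x37  [2]=0x38  [3]=0xda

43 37 38 da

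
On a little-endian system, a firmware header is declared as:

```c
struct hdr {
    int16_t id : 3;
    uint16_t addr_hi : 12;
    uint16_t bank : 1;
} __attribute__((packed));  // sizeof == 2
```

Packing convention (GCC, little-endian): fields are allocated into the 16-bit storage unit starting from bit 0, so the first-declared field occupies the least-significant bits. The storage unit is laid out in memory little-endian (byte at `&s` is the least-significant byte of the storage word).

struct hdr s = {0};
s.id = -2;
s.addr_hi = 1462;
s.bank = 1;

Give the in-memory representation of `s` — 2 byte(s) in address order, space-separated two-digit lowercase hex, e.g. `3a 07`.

id (3b) val=-2 bits=0x6 at bit 0: 0x0006
addr_hi (12b) val=1462 bits=0x5b6 at bit 3: 0x2db6
bank (1b) val=1 bits=0x1 at bit 15: 0xadb6
word = 0xadb6 → little-endian bytes:
  [0]=0xb6  [1]=0xad

b6 ad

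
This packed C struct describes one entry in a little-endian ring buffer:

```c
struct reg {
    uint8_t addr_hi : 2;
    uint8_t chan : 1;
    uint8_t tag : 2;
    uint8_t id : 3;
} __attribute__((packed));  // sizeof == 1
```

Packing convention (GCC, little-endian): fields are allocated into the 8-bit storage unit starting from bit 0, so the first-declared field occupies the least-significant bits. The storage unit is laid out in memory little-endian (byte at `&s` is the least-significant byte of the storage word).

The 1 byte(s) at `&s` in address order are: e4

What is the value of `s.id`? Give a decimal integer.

[0]=0xe4 (little-endian) → word 0xe4
addr_hi [0+:2] = (word>>0) & 0x3 = 0
chan [2+:1] = (word>>2) & 0x1 = 1
tag [3+:2] = (word>>3) & 0x3 = 0
id [5+:3] = (word>>5) & 0x7 = 7  ←

7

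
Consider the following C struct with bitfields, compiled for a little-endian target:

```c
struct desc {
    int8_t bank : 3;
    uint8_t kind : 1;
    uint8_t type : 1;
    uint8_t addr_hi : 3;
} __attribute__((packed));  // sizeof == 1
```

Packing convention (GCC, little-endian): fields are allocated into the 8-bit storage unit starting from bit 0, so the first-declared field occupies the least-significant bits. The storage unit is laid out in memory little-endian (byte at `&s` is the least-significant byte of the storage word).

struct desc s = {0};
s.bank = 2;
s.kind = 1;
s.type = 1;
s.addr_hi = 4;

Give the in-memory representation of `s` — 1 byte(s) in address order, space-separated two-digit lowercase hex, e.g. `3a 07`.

bank (3b) val=2 bits=0x2 at bit 0: 0x02
kind (1b) val=1 bits=0x1 at bit 3: 0x0a
type (1b) val=1 bits=0x1 at bit 4: 0x1a
addr_hi (3b) val=4 bits=0x4 at bit 5: 0x9a
word = 0x9a → little-endian bytes:
  [0]=0x9a

9a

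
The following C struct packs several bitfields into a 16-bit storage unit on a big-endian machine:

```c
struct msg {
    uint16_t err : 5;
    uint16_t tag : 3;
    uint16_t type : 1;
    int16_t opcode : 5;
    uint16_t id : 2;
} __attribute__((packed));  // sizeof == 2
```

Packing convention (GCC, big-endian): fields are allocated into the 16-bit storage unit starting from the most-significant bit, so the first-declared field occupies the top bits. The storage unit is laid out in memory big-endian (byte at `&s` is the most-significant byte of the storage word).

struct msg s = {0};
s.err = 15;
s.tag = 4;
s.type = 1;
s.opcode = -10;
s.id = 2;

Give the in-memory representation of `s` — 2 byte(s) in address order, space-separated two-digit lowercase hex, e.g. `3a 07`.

7c da

err:5 = 15 → 0xf << 11 → word 0x7800
tag:3 = 4 → 0x4 << 8 → word 0x7c00
type:1 = 1 → 0x1 << 7 → word 0x7c80
opcode:5 = -10 → 0x16 << 2 → word 0x7cd8
id:2 = 2 → 0x2 << 0 → word 0x7cda
word = 0x7cda → big-endian bytes:
  [0]=0x7c  [1]=0xda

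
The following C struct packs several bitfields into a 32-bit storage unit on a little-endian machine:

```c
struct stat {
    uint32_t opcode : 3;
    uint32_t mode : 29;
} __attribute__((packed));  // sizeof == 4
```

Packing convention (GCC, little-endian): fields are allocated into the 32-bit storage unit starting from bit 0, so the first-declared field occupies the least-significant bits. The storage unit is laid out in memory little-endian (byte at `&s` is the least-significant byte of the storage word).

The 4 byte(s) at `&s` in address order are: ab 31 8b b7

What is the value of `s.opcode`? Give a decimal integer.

[0]=0xab [1]=0x31 [2]=0x8b [3]=0xb7 (little-endian) → word 0xb78b31ab
opcode:3 @ bit 0 → (0xb78b31ab>>0)&0x7 = 0x3  ←
mode:29 @ bit 3 → (0xb78b31ab>>3)&0x1fffffff = 0x16f16635

3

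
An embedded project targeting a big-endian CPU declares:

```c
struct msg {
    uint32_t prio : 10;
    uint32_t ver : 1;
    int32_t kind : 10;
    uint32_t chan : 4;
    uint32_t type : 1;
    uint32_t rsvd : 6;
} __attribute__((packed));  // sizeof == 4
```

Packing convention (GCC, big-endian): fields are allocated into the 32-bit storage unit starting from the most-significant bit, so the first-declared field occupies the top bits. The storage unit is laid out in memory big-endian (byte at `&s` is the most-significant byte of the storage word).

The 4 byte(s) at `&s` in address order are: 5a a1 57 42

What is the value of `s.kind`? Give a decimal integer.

42

[0]=0x5a [1]=0xa1 [2]=0x57 [3]=0x42 (big-endian) → word 0x5aa15742
prio [22+:10] = (word>>22) & 0x3ff = 362
ver [21+:1] = (word>>21) & 0x1 = 1
kind [11+:10] = (word>>11) & 0x3ff = 42  ←
chan [7+:4] = (word>>7) & 0xf = 14
type [6+:1] = (word>>6) & 0x1 = 1
rsvd [0+:6] = (word>>0) & 0x3f = 2
kind signed 10b, MSB=0: value = 42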